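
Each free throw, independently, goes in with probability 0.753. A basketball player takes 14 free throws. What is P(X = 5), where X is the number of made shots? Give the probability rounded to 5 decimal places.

X ~ Binomial(n=14, p=0.753).
P(X=5) = C(14,5) · p^5 · (1−p)^9
= 2002 · 0.24209 · 3.4219e-06 = 0.0016585

0.00166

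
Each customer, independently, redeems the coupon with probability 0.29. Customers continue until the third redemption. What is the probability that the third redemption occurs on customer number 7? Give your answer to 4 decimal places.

Y = trial on which the third success occurs; negative binomial, r=3, p=0.29.
P(Y=7) = C(6,2) · p^3 · (1−p)^4
= 15 · 0.024389 · 0.25412 = 0.092965

0.0930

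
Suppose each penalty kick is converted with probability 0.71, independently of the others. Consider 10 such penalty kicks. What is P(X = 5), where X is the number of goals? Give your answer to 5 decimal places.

0.09326

X ~ Binomial(n=10, p=0.71).
P(X=5) = C(10,5) · p^5 · (1−p)^5
= 252 · 0.18042 · 0.0020511 = 0.0932572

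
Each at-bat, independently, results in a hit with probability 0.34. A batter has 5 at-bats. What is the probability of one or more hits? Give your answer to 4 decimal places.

P(at least one) = 1 − P(none) = 1 − (1 − 0.34)^5
= 1 − 0.125233 = 0.874767

0.8748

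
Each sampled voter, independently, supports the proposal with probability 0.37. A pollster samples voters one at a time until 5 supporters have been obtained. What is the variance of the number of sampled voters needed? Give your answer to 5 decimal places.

23.00950

Y = total sampled voters until the fifth success; negative binomial with r=5, p=0.37.
Var(Y) = r(1−p)/p² = 5·0.63 / 0.37² = 23.0094960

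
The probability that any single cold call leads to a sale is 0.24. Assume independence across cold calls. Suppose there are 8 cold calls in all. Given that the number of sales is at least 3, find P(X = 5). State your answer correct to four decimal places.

0.0660

X ~ Binomial(8, 0.24). Want P(X=5 | X≥3) = P(X=5) / P(X≥3).
P(X=5) = C(8,5)·0.24^5·0.76^3 = 0.019574
P(X≥3) = 1 − 0.111303 − 0.281188 − 0.310786 = 0.296722
Ratio = 0.019574 / 0.296722 = 0.065968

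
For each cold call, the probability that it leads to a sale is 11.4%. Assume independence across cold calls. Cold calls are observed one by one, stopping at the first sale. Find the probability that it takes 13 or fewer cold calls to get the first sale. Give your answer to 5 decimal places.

0.79268

Y = number of cold calls to the first success; geometric, p = 0.114.
P(Y ≤ 13) = 1 − (1−p)^13 = 1 − 0.2073187 = 0.7926813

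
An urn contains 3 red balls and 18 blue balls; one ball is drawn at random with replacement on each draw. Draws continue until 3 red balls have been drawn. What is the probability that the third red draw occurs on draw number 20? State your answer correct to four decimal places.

0.0363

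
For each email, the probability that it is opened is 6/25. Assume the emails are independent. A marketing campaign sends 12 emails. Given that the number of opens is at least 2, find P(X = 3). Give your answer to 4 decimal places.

0.3129

X ~ Binomial(12, 0.24). Want P(X=3 | X≥2) = P(X=3) / P(X≥2).
P(X=3) = C(12,3)·0.24^3·0.76^9 = 0.257264
P(X≥2) = 1 − 0.037133 − 0.140716 = 0.822151
Ratio = 0.257264 / 0.822151 = 0.312915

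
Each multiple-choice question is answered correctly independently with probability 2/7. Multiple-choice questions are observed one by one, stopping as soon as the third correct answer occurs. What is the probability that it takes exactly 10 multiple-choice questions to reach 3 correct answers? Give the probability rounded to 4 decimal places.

0.0797

Y = trial on which the third success occurs; negative binomial, r=3, p=0.285714.
P(Y=10) = C(9,2) · p^3 · (1−p)^7
= 36 · 0.023324 · 0.094865 = 0.079653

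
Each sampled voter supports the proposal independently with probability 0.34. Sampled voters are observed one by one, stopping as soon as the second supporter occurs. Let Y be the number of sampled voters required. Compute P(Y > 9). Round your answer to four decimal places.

0.1339

Needing more than 9 sampled voters ⇔ fewer than 2 successes in the first 9. With X ~ Binomial(9, 0.34), P(Y > 9) = P(X ≤ 1).
  k=0: C(9,0)·0.34^0·0.66^9 = 0.023763
  k=1: C(9,1)·0.34^1·0.66^8 = 0.110172
P(X ≤ 1) = 0.133935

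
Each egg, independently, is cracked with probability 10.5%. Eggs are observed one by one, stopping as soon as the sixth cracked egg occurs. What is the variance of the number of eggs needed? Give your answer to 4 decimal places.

487.0748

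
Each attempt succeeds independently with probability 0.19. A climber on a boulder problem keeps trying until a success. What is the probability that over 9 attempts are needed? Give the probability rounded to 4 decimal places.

Y = number of attempts to the first success; geometric, p = 0.19.
P(Y > 9) = P(first 9 all fail) = (1−p)^9 = 0.150095

0.1501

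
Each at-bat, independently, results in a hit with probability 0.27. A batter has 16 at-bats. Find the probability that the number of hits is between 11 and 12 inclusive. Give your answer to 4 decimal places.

0.0006

X ~ Binomial(16, 0.27); P(11 ≤ X ≤ 12) = Σ C(16,k) p^k (1−p)^(16−k) over k:
  k=11: C(16,11)·0.27^11·0.73^5 = 0.000503
  k=12: C(16,12)·0.27^12·0.73^4 = 0.000078
Total = 0.000581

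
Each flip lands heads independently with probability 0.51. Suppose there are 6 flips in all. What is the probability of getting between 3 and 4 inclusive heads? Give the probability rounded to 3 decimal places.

X ~ Binomial(6, 0.51); P(3 ≤ X ≤ 4) = Σ C(6,k) p^k (1−p)^(6−k) over k:
  k=3: C(6,3)·0.51^3·0.49^3 = 0.31213
  k=4: C(6,4)·0.51^4·0.49^2 = 0.24365
Total = 0.55577

0.556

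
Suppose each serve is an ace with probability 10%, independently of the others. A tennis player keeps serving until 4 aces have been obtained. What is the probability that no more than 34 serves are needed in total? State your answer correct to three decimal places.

Finishing within 34 serves ⇔ at least 4 successes in the first 34. With X ~ Binomial(34, 0.10), P(Y ≤ 34) = 1 − P(X ≤ 3).
  k=0: C(34,0)·0.10^0·0.90^34 = 0.02781
  k=1: C(34,1)·0.10^1·0.90^33 = 0.10507
  k=2: C(34,2)·0.10^2·0.90^32 = 0.19263
  k=3: C(34,3)·0.10^3·0.90^31 = 0.22830
1 − 0.55382 = 0.44618

0.446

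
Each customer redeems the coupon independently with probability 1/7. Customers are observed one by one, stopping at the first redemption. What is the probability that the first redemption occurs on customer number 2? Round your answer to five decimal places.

Geometric (trials to first success), p = 0.142857.
P(Y = 2) = (1−p)^1 · p = 0.85714 · 0.142857 = 0.1224490

0.12245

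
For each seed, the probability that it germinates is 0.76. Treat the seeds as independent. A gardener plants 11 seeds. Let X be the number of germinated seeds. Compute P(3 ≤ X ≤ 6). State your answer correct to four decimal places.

0.0991

X ~ Binomial(11, 0.76); P(3 ≤ X ≤ 6) = Σ C(11,k) p^k (1−p)^(11−k) over k:
  k=3: C(11,3)·0.76^3·0.24^8 = 0.000797
  k=4: C(11,4)·0.76^4·0.24^7 = 0.005049
  k=5: C(11,5)·0.76^5·0.24^6 = 0.022386
  k=6: C(11,6)·0.76^6·0.24^5 = 0.070889
Total = 0.099122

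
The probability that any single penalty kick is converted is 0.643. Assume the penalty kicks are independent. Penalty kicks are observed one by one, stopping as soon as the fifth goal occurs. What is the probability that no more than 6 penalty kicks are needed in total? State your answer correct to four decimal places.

Finishing within 6 penalty kicks ⇔ at least 5 successes in the first 6. With X ~ Binomial(6, 0.643), P(Y ≤ 6) = 1 − P(X ≤ 4).
  k=0: C(6,0)·0.643^0·0.357^6 = 0.002070
  k=1: C(6,1)·0.643^1·0.357^5 = 0.022372
  k=2: C(6,2)·0.643^2·0.357^4 = 0.100736
  k=3: C(6,3)·0.643^3·0.357^3 = 0.241918
  k=4: C(6,4)·0.643^4·0.357^2 = 0.326792
1 − 0.693888 = 0.306112

0.3061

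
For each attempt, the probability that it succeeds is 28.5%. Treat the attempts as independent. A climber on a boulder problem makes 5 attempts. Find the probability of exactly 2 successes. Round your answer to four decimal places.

X ~ Binomial(n=5, p=0.285).
P(X=2) = C(5,2) · p^2 · (1−p)^3
= 10 · 0.081225 · 0.36553 = 0.296898

0.2969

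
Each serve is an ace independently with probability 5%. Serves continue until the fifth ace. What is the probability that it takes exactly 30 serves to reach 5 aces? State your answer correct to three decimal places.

0.002

Y = trial on which the fifth success occurs; negative binomial, r=5, p=0.05.
P(Y=30) = C(29,4) · p^5 · (1−p)^25
= 23751 · 3.125e-07 · 0.27739 = 0.00206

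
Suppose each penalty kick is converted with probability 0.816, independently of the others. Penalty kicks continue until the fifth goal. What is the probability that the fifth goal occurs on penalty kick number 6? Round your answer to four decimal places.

0.3328

Y = trial on which the fifth success occurs; negative binomial, r=5, p=0.816.
P(Y=6) = C(5,4) · p^5 · (1−p)^1
= 5 · 0.36179 · 0.184 = 0.332842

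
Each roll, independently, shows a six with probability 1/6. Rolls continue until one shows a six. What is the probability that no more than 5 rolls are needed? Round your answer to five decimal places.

0.59812

Y = number of rolls to the first success; geometric, p = 0.166667.
P(Y ≤ 5) = 1 − (1−p)^5 = 1 − 0.4018776 = 0.5981224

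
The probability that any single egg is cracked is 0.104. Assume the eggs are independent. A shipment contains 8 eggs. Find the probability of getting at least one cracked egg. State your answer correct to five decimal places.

0.58460

P(at least one) = 1 − P(none) = 1 − (1 − 0.104)^8
= 1 − 0.4153977 = 0.5846023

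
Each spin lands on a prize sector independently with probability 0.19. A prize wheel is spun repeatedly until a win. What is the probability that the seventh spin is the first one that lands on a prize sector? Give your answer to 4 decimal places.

Geometric (trials to first success), p = 0.19.
P(Y = 7) = (1−p)^6 · p = 0.28243 · 0.19 = 0.053662

0.0537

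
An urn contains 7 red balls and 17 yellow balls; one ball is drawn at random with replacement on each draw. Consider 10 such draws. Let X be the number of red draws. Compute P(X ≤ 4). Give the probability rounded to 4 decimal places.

0.8637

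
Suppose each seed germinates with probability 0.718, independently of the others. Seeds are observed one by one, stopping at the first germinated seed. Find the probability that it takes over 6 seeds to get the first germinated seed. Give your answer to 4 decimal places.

0.0005

Y = number of seeds to the first success; geometric, p = 0.718.
P(Y > 6) = P(first 6 all fail) = (1−p)^6 = 0.000503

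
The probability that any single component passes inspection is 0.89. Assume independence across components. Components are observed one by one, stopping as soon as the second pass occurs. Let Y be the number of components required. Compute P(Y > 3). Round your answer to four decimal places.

Needing more than 3 components ⇔ fewer than 2 successes in the first 3. With X ~ Binomial(3, 0.89), P(Y > 3) = P(X ≤ 1).
  k=0: C(3,0)·0.89^0·0.11^3 = 0.001331
  k=1: C(3,1)·0.89^1·0.11^2 = 0.032307
P(X ≤ 1) = 0.033638

0.0336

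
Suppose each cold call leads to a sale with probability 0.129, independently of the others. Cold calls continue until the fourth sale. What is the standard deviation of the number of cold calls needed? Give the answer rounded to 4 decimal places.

14.4694

Y = total cold calls until the fourth success; negative binomial with r=4, p=0.129.
SD(Y) = √[r(1−p)/p²] = √(209.362418) = 14.469361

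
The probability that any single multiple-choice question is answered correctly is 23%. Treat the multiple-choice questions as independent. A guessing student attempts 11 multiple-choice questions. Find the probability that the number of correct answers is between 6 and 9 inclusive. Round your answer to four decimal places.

X ~ Binomial(11, 0.23); P(6 ≤ X ≤ 9) = Σ C(11,k) p^k (1−p)^(11−k) over k:
  k=6: C(11,6)·0.23^6·0.77^5 = 0.018512
  k=7: C(11,7)·0.23^7·0.77^4 = 0.003950
  k=8: C(11,8)·0.23^8·0.77^3 = 0.000590
  k=9: C(11,9)·0.23^9·0.77^2 = 0.000059
Total = 0.023111

0.0231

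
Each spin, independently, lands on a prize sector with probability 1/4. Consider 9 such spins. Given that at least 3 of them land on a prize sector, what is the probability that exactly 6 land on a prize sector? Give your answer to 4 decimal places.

X ~ Binomial(9, 0.25). Want P(X=6 | X≥3) = P(X=6) / P(X≥3).
P(X=6) = C(9,6)·0.25^6·0.75^3 = 0.008652
P(X≥3) = 1 − 0.075085 − 0.225254 − 0.300339 = 0.399323
Ratio = 0.008652 / 0.399323 = 0.021666

0.0217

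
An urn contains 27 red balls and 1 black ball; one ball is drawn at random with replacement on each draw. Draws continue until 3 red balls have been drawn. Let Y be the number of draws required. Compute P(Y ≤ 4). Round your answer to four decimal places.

Finishing within 4 draws ⇔ at least 3 successes in the first 4. With X ~ Binomial(4, 0.964286), P(Y ≤ 4) = 1 − P(X ≤ 2).
  k=0: C(4,0)·0.964286^0·0.035714^4 = 0.000002
  k=1: C(4,1)·0.964286^1·0.035714^3 = 0.000176
  k=2: C(4,2)·0.964286^2·0.035714^2 = 0.007116
1 − 0.007294 = 0.992706

0.9927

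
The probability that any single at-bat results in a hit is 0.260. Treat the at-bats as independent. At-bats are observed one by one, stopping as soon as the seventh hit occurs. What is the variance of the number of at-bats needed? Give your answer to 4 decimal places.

76.6272

Y = total at-bats until the seventh success; negative binomial with r=7, p=0.26.
Var(Y) = r(1−p)/p² = 7·0.74 / 0.26² = 76.627219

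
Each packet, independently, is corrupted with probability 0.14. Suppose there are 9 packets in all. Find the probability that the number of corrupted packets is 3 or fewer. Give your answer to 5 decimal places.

0.97309

X ~ Binomial(9, 0.14); P(X ≤ 3) = Σ C(9,k) p^k (1−p)^(9−k) over k:
  k=0: C(9,0)·0.14^0·0.86^9 = 0.2573274
  k=1: C(9,1)·0.14^1·0.86^8 = 0.3770146
  k=2: C(9,2)·0.14^2·0.86^7 = 0.2454979
  k=3: C(9,3)·0.14^3·0.86^6 = 0.0932511
Total = 0.9730910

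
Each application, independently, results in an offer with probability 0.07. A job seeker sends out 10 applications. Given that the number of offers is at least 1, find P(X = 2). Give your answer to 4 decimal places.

X ~ Binomial(10, 0.07). Want P(X=2 | X≥1) = P(X=2) / P(X≥1).
P(X=2) = C(10,2)·0.07^2·0.93^8 = 0.123388
P(X≥1) = 1 − 0.483982 = 0.516018
Ratio = 0.123388 / 0.516018 = 0.239115

0.2391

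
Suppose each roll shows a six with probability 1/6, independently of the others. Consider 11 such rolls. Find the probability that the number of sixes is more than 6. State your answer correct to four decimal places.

0.0006

X ~ Binomial(11, 0.166667); P(X ≥ 7) = Σ C(11,k) p^k (1−p)^(11−k) over k:
  k=7: C(11,7)·0.166667^7·0.833333^4 = 0.000568
  k=8: C(11,8)·0.166667^8·0.833333^3 = 0.000057
  k=9: C(11,9)·0.166667^9·0.833333^2 = 0.000004
  k=10: C(11,10)·0.166667^10·0.833333^1 = 0.000000
  k=11: C(11,11)·0.166667^11·0.833333^0 = 0.000000
Total = 0.000629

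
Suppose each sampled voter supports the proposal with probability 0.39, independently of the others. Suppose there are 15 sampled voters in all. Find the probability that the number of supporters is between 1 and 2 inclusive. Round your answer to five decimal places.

X ~ Binomial(15, 0.39); P(1 ≤ X ≤ 2) = Σ C(15,k) p^k (1−p)^(15−k) over k:
  k=1: C(15,1)·0.39^1·0.61^14 = 0.0057779
  k=2: C(15,2)·0.39^2·0.61^13 = 0.0258587
Total = 0.0316366

0.03164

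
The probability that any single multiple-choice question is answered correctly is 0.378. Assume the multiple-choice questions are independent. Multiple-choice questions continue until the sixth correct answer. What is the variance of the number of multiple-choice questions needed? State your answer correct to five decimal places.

Y = total multiple-choice questions until the sixth success; negative binomial with r=6, p=0.378.
Var(Y) = r(1−p)/p² = 6·0.622 / 0.378² = 26.1190896

26.11909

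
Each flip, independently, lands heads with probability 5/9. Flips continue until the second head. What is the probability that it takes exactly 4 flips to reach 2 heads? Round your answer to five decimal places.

0.18290

Y = trial on which the second success occurs; negative binomial, r=2, p=0.555556.
P(Y=4) = C(3,1) · p^2 · (1−p)^2
= 3 · 0.30864 · 0.19753 = 0.1828989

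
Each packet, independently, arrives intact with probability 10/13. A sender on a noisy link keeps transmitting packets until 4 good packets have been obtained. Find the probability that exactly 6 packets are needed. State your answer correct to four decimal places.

Y = trial on which the fourth success occurs; negative binomial, r=4, p=0.769231.
P(Y=6) = C(5,3) · p^4 · (1−p)^2
= 10 · 0.35013 · 0.053254 = 0.186459

0.1865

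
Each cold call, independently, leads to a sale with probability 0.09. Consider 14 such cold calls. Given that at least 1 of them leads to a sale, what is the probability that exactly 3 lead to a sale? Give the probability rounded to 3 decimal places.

0.128

X ~ Binomial(14, 0.09). Want P(X=3 | X≥1) = P(X=3) / P(X≥1).
P(X=3) = C(14,3)·0.09^3·0.91^11 = 0.09403
P(X≥1) = 1 − 0.26704 = 0.73296
Ratio = 0.09403 / 0.73296 = 0.12829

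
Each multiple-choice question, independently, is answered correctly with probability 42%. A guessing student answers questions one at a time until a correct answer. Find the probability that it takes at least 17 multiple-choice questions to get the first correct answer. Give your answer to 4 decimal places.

0.0002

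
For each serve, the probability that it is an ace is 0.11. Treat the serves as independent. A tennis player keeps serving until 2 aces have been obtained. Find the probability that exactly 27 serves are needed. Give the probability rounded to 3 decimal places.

0.017

Y = trial on which the second success occurs; negative binomial, r=2, p=0.11.
P(Y=27) = C(26,1) · p^2 · (1−p)^25
= 26 · 0.0121 · 0.054294 = 0.01708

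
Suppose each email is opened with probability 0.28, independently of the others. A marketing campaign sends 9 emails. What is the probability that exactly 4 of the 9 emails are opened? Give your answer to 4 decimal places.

X ~ Binomial(n=9, p=0.28).
P(X=4) = C(9,4) · p^4 · (1−p)^5
= 126 · 0.0061466 · 0.19349 = 0.149853

0.1499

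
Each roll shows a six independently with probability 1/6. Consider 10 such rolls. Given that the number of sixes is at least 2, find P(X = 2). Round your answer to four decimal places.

X ~ Binomial(10, 0.166667). Want P(X=2 | X≥2) = P(X=2) / P(X≥2).
P(X=2) = C(10,2)·0.166667^2·0.833333^8 = 0.290710
P(X≥2) = 1 − 0.161506 − 0.323011 = 0.515483
Ratio = 0.290710 / 0.515483 = 0.563956

0.5640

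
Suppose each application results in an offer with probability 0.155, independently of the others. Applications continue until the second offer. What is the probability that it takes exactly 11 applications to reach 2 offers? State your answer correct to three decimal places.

0.053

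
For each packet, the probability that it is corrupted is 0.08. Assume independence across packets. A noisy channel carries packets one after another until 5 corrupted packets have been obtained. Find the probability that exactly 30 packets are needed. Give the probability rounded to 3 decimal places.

Y = trial on which the fifth success occurs; negative binomial, r=5, p=0.08.
P(Y=30) = C(29,4) · p^5 · (1−p)^25
= 23751 · 3.2768e-06 · 0.12436 = 0.00968

0.010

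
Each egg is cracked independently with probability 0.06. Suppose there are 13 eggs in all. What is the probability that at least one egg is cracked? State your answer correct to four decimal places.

0.5526

P(at least one) = 1 − P(none) = 1 − (1 − 0.06)^13
= 1 − 0.447365 = 0.552635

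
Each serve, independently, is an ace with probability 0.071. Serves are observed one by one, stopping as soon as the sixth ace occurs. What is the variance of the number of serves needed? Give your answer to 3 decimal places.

Y = total serves until the sixth success; negative binomial with r=6, p=0.071.
Var(Y) = r(1−p)/p² = 6·0.929 / 0.071² = 1105.73299

1105.733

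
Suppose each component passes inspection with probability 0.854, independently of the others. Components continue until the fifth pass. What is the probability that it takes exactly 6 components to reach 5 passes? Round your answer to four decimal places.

0.3316

Y = trial on which the fifth success occurs; negative binomial, r=5, p=0.854.
P(Y=6) = C(5,4) · p^5 · (1−p)^1
= 5 · 0.45424 · 0.146 = 0.331598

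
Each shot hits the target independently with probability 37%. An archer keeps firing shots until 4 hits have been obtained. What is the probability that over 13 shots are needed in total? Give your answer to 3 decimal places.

Needing more than 13 shots ⇔ fewer than 4 successes in the first 13. With X ~ Binomial(13, 0.37), P(Y > 13) = P(X ≤ 3).
  k=0: C(13,0)·0.37^0·0.63^13 = 0.00246
  k=1: C(13,1)·0.37^1·0.63^12 = 0.01880
  k=2: C(13,2)·0.37^2·0.63^11 = 0.06626
  k=3: C(13,3)·0.37^3·0.63^10 = 0.14268
P(X ≤ 3) = 0.23021

0.230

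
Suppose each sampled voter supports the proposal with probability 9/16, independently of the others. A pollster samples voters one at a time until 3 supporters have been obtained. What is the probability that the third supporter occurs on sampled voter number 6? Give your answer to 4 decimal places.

Y = trial on which the third success occurs; negative binomial, r=3, p=0.5625.
P(Y=6) = C(5,2) · p^3 · (1−p)^3
= 10 · 0.17798 · 0.08374 = 0.149040

0.1490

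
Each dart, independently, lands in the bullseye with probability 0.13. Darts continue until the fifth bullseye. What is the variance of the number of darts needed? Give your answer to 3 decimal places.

Y = total darts until the fifth success; negative binomial with r=5, p=0.13.
Var(Y) = r(1−p)/p² = 5·0.87 / 0.13² = 257.39645

257.396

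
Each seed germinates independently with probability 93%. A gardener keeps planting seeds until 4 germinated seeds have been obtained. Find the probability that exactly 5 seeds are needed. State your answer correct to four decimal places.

Y = trial on which the fourth success occurs; negative binomial, r=4, p=0.93.
P(Y=5) = C(4,3) · p^4 · (1−p)^1
= 4 · 0.74805 · 0.07 = 0.209455

0.2095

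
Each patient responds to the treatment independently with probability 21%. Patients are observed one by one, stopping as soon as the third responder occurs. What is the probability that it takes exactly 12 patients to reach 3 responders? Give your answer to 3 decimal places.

0.061

Y = trial on which the third success occurs; negative binomial, r=3, p=0.21.
P(Y=12) = C(11,2) · p^3 · (1−p)^9
= 55 · 0.009261 · 0.11985 = 0.06105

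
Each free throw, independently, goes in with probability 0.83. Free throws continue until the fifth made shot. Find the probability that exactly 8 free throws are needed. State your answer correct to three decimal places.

0.068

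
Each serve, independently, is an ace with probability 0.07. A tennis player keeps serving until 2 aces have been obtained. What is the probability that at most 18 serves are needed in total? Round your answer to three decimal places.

0.362

Finishing within 18 serves ⇔ at least 2 successes in the first 18. With X ~ Binomial(18, 0.07), P(Y ≤ 18) = 1 − P(X ≤ 1).
  k=0: C(18,0)·0.07^0·0.93^18 = 0.27083
  k=1: C(18,1)·0.07^1·0.93^17 = 0.36693
1 − 0.63776 = 0.36224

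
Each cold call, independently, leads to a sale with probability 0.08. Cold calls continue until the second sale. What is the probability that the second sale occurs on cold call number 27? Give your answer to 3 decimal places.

0.021

Y = trial on which the second success occurs; negative binomial, r=2, p=0.08.
P(Y=27) = C(26,1) · p^2 · (1−p)^25
= 26 · 0.0064 · 0.12436 = 0.02069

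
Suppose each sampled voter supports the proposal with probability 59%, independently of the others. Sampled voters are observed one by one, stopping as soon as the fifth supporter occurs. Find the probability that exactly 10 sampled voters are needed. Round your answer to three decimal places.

Y = trial on which the fifth success occurs; negative binomial, r=5, p=0.59.
P(Y=10) = C(9,4) · p^5 · (1−p)^5
= 126 · 0.071492 · 0.011586 = 0.10436

0.104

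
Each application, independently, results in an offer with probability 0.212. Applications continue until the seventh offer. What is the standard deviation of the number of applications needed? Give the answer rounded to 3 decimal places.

Y = total applications until the seventh success; negative binomial with r=7, p=0.212.
SD(Y) = √[r(1−p)/p²] = √(122.73051) = 11.07838

11.078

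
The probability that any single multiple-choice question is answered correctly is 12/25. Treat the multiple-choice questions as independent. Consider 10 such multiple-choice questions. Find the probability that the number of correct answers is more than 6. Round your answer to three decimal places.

0.141

X ~ Binomial(10, 0.48); P(X ≥ 7) = Σ C(10,k) p^k (1−p)^(10−k) over k:
  k=7: C(10,7)·0.48^7·0.52^3 = 0.09906
  k=8: C(10,8)·0.48^8·0.52^2 = 0.03429
  k=9: C(10,9)·0.48^9·0.52^1 = 0.00703
  k=10: C(10,10)·0.48^10·0.52^0 = 0.00065
Total = 0.14103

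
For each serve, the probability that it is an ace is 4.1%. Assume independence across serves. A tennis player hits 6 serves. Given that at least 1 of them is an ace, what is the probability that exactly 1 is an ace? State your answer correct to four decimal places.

0.8983

X ~ Binomial(6, 0.041). Want P(X=1 | X≥1) = P(X=1) / P(X≥1).
P(X=1) = C(6,1)·0.041^1·0.959^5 = 0.199539
P(X≥1) = 1 − 0.777878 = 0.222122
Ratio = 0.199539 / 0.222122 = 0.898332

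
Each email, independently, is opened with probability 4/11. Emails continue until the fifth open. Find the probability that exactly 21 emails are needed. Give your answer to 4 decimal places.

Y = trial on which the fifth success occurs; negative binomial, r=5, p=0.363636.
P(Y=21) = C(20,4) · p^5 · (1−p)^16
= 4845 · 0.0063582 · 0.00072325 = 0.022280

0.0223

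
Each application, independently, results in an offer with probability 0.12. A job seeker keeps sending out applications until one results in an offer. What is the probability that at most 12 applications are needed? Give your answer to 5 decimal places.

Y = number of applications to the first success; geometric, p = 0.12.
P(Y ≤ 12) = 1 − (1−p)^12 = 1 − 0.2156712 = 0.7843288

0.78433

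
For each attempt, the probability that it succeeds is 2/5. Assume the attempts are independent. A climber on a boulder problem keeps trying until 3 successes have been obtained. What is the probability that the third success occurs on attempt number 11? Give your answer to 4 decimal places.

0.0484

Y = trial on which the third success occurs; negative binomial, r=3, p=0.40.
P(Y=11) = C(10,2) · p^3 · (1−p)^8
= 45 · 0.064 · 0.016796 = 0.048373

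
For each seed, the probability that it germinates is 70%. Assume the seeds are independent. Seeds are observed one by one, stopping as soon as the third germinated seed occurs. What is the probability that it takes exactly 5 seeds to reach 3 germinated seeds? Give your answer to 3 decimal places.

Y = trial on which the third success occurs; negative binomial, r=3, p=0.70.
P(Y=5) = C(4,2) · p^3 · (1−p)^2
= 6 · 0.343 · 0.09 = 0.18522

0.185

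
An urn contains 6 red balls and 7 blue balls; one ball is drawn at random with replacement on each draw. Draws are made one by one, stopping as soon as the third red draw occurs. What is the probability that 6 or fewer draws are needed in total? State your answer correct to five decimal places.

0.58166

Finishing within 6 draws ⇔ at least 3 successes in the first 6. With X ~ Binomial(6, 0.461538), P(Y ≤ 6) = 1 − P(X ≤ 2).
  k=0: C(6,0)·0.461538^0·0.538462^6 = 0.0243741
  k=1: C(6,1)·0.461538^1·0.538462^5 = 0.1253524
  k=2: C(6,2)·0.461538^2·0.538462^4 = 0.2686122
1 − 0.4183387 = 0.5816613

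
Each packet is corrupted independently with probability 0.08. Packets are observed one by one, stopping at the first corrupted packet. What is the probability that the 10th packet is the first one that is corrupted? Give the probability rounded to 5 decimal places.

0.03777

Geometric (trials to first success), p = 0.08.
P(Y = 10) = (1−p)^9 · p = 0.47216 · 0.08 = 0.0377729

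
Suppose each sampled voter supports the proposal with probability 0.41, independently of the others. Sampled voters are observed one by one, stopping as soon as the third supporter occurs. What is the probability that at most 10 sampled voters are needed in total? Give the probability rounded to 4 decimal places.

0.8483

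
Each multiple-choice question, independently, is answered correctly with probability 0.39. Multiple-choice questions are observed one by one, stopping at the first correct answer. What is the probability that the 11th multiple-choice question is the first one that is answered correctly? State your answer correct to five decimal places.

0.00278

Geometric (trials to first success), p = 0.39.
P(Y = 11) = (1−p)^10 · p = 0.0071334 · 0.39 = 0.0027820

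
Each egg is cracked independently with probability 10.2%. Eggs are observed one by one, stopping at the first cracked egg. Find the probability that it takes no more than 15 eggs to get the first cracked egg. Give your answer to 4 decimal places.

Y = number of eggs to the first success; geometric, p = 0.102.
P(Y ≤ 15) = 1 − (1−p)^15 = 1 − 0.199134 = 0.800866

0.8009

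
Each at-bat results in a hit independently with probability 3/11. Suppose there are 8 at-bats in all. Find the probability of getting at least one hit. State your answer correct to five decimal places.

0.92173

P(at least one) = 1 − P(none) = 1 − (1 − 0.272727)^8
= 1 − 0.0782670 = 0.9217330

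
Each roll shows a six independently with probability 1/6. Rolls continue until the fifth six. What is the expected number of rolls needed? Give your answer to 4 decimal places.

30.0000

Y = total rolls until the fifth success; negative binomial with r=5, p=0.166667.
E[Y] = r / p = 5 / 0.166667 = 30.000000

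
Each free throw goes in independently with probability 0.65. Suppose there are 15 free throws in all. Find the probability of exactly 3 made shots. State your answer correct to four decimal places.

0.0004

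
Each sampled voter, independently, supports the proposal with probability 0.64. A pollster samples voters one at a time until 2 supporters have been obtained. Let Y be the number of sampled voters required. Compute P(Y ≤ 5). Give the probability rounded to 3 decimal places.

Finishing within 5 sampled voters ⇔ at least 2 successes in the first 5. With X ~ Binomial(5, 0.64), P(Y ≤ 5) = 1 − P(X ≤ 1).
  k=0: C(5,0)·0.64^0·0.36^5 = 0.00605
  k=1: C(5,1)·0.64^1·0.36^4 = 0.05375
1 − 0.05979 = 0.94021

0.940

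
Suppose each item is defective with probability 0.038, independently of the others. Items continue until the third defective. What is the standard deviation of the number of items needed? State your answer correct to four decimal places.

Y = total items until the third success; negative binomial with r=3, p=0.038.
SD(Y) = √[r(1−p)/p²] = √(1998.614958) = 44.705872

44.7059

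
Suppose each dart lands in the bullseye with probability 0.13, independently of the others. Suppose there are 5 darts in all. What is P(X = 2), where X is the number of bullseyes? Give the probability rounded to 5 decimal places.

0.11129

X ~ Binomial(n=5, p=0.13).
P(X=2) = C(5,2) · p^2 · (1−p)^3
= 10 · 0.0169 · 0.6585 = 0.1112870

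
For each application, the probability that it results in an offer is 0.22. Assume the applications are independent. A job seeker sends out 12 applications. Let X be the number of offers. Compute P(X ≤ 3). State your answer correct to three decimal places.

X ~ Binomial(12, 0.22); P(X ≤ 3) = Σ C(12,k) p^k (1−p)^(12−k) over k:
  k=0: C(12,0)·0.22^0·0.78^12 = 0.05071
  k=1: C(12,1)·0.22^1·0.78^11 = 0.17165
  k=2: C(12,2)·0.22^2·0.78^10 = 0.26628
  k=3: C(12,3)·0.22^3·0.78^9 = 0.25035
Total = 0.73899

0.739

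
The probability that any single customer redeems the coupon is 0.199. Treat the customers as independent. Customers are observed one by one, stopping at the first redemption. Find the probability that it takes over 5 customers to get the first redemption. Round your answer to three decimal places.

Y = number of customers to the first success; geometric, p = 0.199.
P(Y > 5) = P(first 5 all fail) = (1−p)^5 = 0.32973

0.330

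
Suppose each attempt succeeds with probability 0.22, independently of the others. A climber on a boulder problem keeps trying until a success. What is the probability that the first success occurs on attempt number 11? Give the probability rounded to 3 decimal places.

0.018

Geometric (trials to first success), p = 0.22.
P(Y = 11) = (1−p)^10 · p = 0.083358 · 0.22 = 0.01834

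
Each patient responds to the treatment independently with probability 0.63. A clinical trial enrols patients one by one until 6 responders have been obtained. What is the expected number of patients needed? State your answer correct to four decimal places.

9.5238

Y = total patients until the sixth success; negative binomial with r=6, p=0.63.
E[Y] = r / p = 6 / 0.63 = 9.523810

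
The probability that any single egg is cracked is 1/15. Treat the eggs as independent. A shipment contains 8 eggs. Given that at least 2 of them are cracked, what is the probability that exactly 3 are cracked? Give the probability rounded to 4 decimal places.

0.1235

X ~ Binomial(8, 0.066667). Want P(X=3 | X≥2) = P(X=3) / P(X≥2).
P(X=3) = C(8,3)·0.066667^3·0.933333^5 = 0.011752
P(X≥2) = 1 − 0.575830 − 0.329046 = 0.095124
Ratio = 0.011752 / 0.095124 = 0.123540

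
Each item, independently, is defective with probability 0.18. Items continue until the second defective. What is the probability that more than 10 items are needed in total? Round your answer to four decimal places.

Needing more than 10 items ⇔ fewer than 2 successes in the first 10. With X ~ Binomial(10, 0.18), P(Y > 10) = P(X ≤ 1).
  k=0: C(10,0)·0.18^0·0.82^10 = 0.137448
  k=1: C(10,1)·0.18^1·0.82^9 = 0.301715
P(X ≤ 1) = 0.439163

0.4392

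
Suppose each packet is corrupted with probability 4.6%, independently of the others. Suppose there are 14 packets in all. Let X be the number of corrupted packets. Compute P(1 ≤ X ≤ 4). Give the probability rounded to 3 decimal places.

X ~ Binomial(14, 0.046); P(1 ≤ X ≤ 4) = Σ C(14,k) p^k (1−p)^(14−k) over k:
  k=1: C(14,1)·0.046^1·0.954^13 = 0.34915
  k=2: C(14,2)·0.046^2·0.954^12 = 0.10943
  k=3: C(14,3)·0.046^3·0.954^11 = 0.02111
  k=4: C(14,4)·0.046^4·0.954^10 = 0.00280
Total = 0.48249

0.482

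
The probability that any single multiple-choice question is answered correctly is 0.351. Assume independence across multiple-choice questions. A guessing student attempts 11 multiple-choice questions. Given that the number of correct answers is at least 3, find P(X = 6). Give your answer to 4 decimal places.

0.1241

X ~ Binomial(11, 0.351). Want P(X=6 | X≥3) = P(X=6) / P(X≥3).
P(X=6) = C(11,6)·0.351^6·0.649^5 = 0.099474
P(X≥3) = 1 − 0.008604 − 0.051185 − 0.138414 = 0.801797
Ratio = 0.099474 / 0.801797 = 0.124063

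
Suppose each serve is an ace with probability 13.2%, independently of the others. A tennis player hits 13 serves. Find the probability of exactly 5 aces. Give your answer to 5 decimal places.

0.01662

X ~ Binomial(n=13, p=0.132).
P(X=5) = C(13,5) · p^5 · (1−p)^8
= 1287 · 4.0075e-05 · 0.32222 = 0.0166190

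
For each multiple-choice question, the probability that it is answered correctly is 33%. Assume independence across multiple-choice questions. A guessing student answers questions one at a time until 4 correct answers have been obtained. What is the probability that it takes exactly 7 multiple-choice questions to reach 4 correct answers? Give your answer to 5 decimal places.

Y = trial on which the fourth success occurs; negative binomial, r=4, p=0.33.
P(Y=7) = C(6,3) · p^4 · (1−p)^3
= 20 · 0.011859 · 0.30076 = 0.0713362

0.07134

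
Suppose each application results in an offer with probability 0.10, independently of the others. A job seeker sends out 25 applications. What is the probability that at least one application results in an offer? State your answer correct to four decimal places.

0.9282

P(at least one) = 1 − P(none) = 1 − (1 − 0.10)^25
= 1 − 0.071790 = 0.928210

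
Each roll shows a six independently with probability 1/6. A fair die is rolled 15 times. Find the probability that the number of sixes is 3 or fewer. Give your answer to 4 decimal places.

0.7685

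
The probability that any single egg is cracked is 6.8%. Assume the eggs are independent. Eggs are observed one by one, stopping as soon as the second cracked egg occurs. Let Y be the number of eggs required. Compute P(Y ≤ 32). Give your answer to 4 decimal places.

Finishing within 32 eggs ⇔ at least 2 successes in the first 32. With X ~ Binomial(32, 0.068), P(Y ≤ 32) = 1 − P(X ≤ 1).
  k=0: C(32,0)·0.068^0·0.932^32 = 0.105029
  k=1: C(32,1)·0.068^1·0.932^31 = 0.245218
1 − 0.350247 = 0.649753

0.6498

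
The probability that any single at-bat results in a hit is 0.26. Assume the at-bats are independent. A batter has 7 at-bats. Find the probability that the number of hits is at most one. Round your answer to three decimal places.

0.420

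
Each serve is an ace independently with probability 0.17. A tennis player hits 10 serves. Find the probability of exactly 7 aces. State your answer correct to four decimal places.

0.0003

X ~ Binomial(n=10, p=0.17).
P(X=7) = C(10,7) · p^7 · (1−p)^3
= 120 · 4.1034e-06 · 0.57179 = 0.000282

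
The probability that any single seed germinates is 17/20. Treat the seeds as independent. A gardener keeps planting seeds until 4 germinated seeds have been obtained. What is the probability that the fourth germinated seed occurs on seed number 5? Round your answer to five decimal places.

Y = trial on which the fourth success occurs; negative binomial, r=4, p=0.85.
P(Y=5) = C(4,3) · p^4 · (1−p)^1
= 4 · 0.52201 · 0.15 = 0.3132038

0.31320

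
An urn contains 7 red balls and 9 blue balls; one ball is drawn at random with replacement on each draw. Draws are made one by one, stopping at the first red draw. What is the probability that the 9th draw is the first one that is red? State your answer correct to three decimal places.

0.004

Geometric (trials to first success), p = 0.4375.
P(Y = 9) = (1−p)^8 · p = 0.010023 · 0.4375 = 0.00438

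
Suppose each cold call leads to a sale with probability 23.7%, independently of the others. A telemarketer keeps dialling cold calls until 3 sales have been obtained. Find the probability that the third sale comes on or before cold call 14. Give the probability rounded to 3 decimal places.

Finishing within 14 cold calls ⇔ at least 3 successes in the first 14. With X ~ Binomial(14, 0.237), P(Y ≤ 14) = 1 − P(X ≤ 2).
  k=0: C(14,0)·0.237^0·0.763^14 = 0.02266
  k=1: C(14,1)·0.237^1·0.763^13 = 0.09856
  k=2: C(14,2)·0.237^2·0.763^12 = 0.19899
1 − 0.32021 = 0.67979

0.680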